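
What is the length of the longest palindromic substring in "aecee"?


Input: "aecee"
Checking substrings for palindromes:
  [1:4] "ece" (len 3) => palindrome
  [3:5] "ee" (len 2) => palindrome
Longest palindromic substring: "ece" with length 3

3


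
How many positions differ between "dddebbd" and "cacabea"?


Comparing "dddebbd" and "cacabea" position by position:
  Position 0: 'd' vs 'c' => DIFFER
  Position 1: 'd' vs 'a' => DIFFER
  Position 2: 'd' vs 'c' => DIFFER
  Position 3: 'e' vs 'a' => DIFFER
  Position 4: 'b' vs 'b' => same
  Position 5: 'b' vs 'e' => DIFFER
  Position 6: 'd' vs 'a' => DIFFER
Positions that differ: 6

6


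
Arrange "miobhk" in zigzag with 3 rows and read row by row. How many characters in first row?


Zigzag "miobhk" into 3 rows:
Placing characters:
  'm' => row 0
  'i' => row 1
  'o' => row 2
  'b' => row 1
  'h' => row 0
  'k' => row 1
Rows:
  Row 0: "mh"
  Row 1: "ibk"
  Row 2: "o"
First row length: 2

2


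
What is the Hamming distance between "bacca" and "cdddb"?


Comparing "bacca" and "cdddb" position by position:
  Position 0: 'b' vs 'c' => differ
  Position 1: 'a' vs 'd' => differ
  Position 2: 'c' vs 'd' => differ
  Position 3: 'c' vs 'd' => differ
  Position 4: 'a' vs 'b' => differ
Total differences (Hamming distance): 5

5


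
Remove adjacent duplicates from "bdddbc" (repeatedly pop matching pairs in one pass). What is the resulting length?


Input: bdddbc
Stack-based adjacent duplicate removal:
  Read 'b': push. Stack: b
  Read 'd': push. Stack: bd
  Read 'd': matches stack top 'd' => pop. Stack: b
  Read 'd': push. Stack: bd
  Read 'b': push. Stack: bdb
  Read 'c': push. Stack: bdbc
Final stack: "bdbc" (length 4)

4


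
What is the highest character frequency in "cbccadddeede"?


Input: cbccadddeede
Character counts:
  'a': 1
  'b': 1
  'c': 3
  'd': 4
  'e': 3
Maximum frequency: 4

4


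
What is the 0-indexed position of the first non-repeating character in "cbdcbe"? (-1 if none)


Input: cbdcbe
Character frequencies:
  'b': 2
  'c': 2
  'd': 1
  'e': 1
Scanning left to right for freq == 1:
  Position 0 ('c'): freq=2, skip
  Position 1 ('b'): freq=2, skip
  Position 2 ('d'): unique! => answer = 2

2


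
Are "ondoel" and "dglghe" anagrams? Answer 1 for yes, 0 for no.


Strings: "ondoel", "dglghe"
Sorted first:  delnoo
Sorted second: degghl
Differ at position 2: 'l' vs 'g' => not anagrams

0


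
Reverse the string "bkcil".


Input: bkcil
Reading characters right to left:
  Position 4: 'l'
  Position 3: 'i'
  Position 2: 'c'
  Position 1: 'k'
  Position 0: 'b'
Reversed: lickb

lickb


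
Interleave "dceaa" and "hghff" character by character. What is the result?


Interleaving "dceaa" and "hghff":
  Position 0: 'd' from first, 'h' from second => "dh"
  Position 1: 'c' from first, 'g' from second => "cg"
  Position 2: 'e' from first, 'h' from second => "eh"
  Position 3: 'a' from first, 'f' from second => "af"
  Position 4: 'a' from first, 'f' from second => "af"
Result: dhcgehafaf

dhcgehafaf


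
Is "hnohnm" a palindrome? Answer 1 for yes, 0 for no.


Input: hnohnm
Reversed: mnhonh
  Compare pos 0 ('h') with pos 5 ('m'): MISMATCH
  Compare pos 1 ('n') with pos 4 ('n'): match
  Compare pos 2 ('o') with pos 3 ('h'): MISMATCH
Result: not a palindrome

0


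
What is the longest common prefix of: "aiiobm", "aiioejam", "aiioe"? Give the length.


Words: aiiobm, aiioejam, aiioe
  Position 0: all 'a' => match
  Position 1: all 'i' => match
  Position 2: all 'i' => match
  Position 3: all 'o' => match
  Position 4: ('b', 'e', 'e') => mismatch, stop
LCP = "aiio" (length 4)

4


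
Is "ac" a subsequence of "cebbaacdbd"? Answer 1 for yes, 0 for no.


Check if "ac" is a subsequence of "cebbaacdbd"
Greedy scan:
  Position 0 ('c'): no match needed
  Position 1 ('e'): no match needed
  Position 2 ('b'): no match needed
  Position 3 ('b'): no match needed
  Position 4 ('a'): matches sub[0] = 'a'
  Position 5 ('a'): no match needed
  Position 6 ('c'): matches sub[1] = 'c'
  Position 7 ('d'): no match needed
  Position 8 ('b'): no match needed
  Position 9 ('d'): no match needed
All 2 characters matched => is a subsequence

1


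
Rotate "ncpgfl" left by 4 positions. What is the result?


Input: "ncpgfl", rotate left by 4
First 4 characters: "ncpg"
Remaining characters: "fl"
Concatenate remaining + first: "fl" + "ncpg" = "flncpg"

flncpg


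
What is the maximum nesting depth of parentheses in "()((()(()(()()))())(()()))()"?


Input: "()((()(()(()()))())(()()))()"
Tracking depth:
  Position 0 '(': depth becomes 1
  Position 1 ')': depth becomes 0
  Position 2 '(': depth becomes 1
  Position 3 '(': depth becomes 2
  Position 4 '(': depth becomes 3
  Position 5 ')': depth becomes 2
  Position 6 '(': depth becomes 3
  Position 7 '(': depth becomes 4
  Position 8 ')': depth becomes 3
  Position 9 '(': depth becomes 4
  Position 10 '(': depth becomes 5
  Position 11 ')': depth becomes 4
  Position 12 '(': depth becomes 5
  Position 13 ')': depth becomes 4
  Position 14 ')': depth becomes 3
  Position 15 ')': depth becomes 2
  Position 16 '(': depth becomes 3
  Position 17 ')': depth becomes 2
  Position 18 ')': depth becomes 1
  Position 19 '(': depth becomes 2
  Position 20 '(': depth becomes 3
  Position 21 ')': depth becomes 2
  Position 22 '(': depth becomes 3
  Position 23 ')': depth becomes 2
  Position 24 ')': depth becomes 1
  Position 25 ')': depth becomes 0
  Position 26 '(': depth becomes 1
  Position 27 ')': depth becomes 0
Maximum depth reached: 5

5


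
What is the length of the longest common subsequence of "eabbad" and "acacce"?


LCS of "eabbad" and "acacce"
DP table:
           a    c    a    c    c    e
      0    0    0    0    0    0    0
  e   0    0    0    0    0    0    1
  a   0    1    1    1    1    1    1
  b   0    1    1    1    1    1    1
  b   0    1    1    1    1    1    1
  a   0    1    1    2    2    2    2
  d   0    1    1    2    2    2    2
LCS length = dp[6][6] = 2

2


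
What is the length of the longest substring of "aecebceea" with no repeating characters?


Input: "aecebceea"
Sliding window (track last position of each char):
  Position 0 ('a'): window [0,0] length 1 -- new best
  Position 1 ('e'): window [0,1] length 2 -- new best
  Position 2 ('c'): window [0,2] length 3 -- new best
  Position 3 ('e'): repeat (last at 1), move window start to 2
  Position 3 ('e'): window [2,3] length 2
  Position 4 ('b'): window [2,4] length 3
  Position 5 ('c'): repeat (last at 2), move window start to 3
  Position 5 ('c'): window [3,5] length 3
  Position 6 ('e'): repeat (last at 3), move window start to 4
  Position 6 ('e'): window [4,6] length 3
  Position 7 ('e'): repeat (last at 6), move window start to 7
  Position 7 ('e'): window [7,7] length 1
  Position 8 ('a'): window [7,8] length 2
Longest substring with no repeats: "aec" with length 3

3


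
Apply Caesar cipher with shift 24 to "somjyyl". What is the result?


Caesar cipher: shift "somjyyl" by 24
  's' (pos 18) + 24 = pos 16 = 'q'
  'o' (pos 14) + 24 = pos 12 = 'm'
  'm' (pos 12) + 24 = pos 10 = 'k'
  'j' (pos 9) + 24 = pos 7 = 'h'
  'y' (pos 24) + 24 = pos 22 = 'w'
  'y' (pos 24) + 24 = pos 22 = 'w'
  'l' (pos 11) + 24 = pos 9 = 'j'
Result: qmkhwwj

qmkhwwj


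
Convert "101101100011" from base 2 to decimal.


Input: "101101100011" in base 2
Positional expansion:
  Digit '1' (value 1) x 2^11 = 2048
  Digit '0' (value 0) x 2^10 = 0
  Digit '1' (value 1) x 2^9 = 512
  Digit '1' (value 1) x 2^8 = 256
  Digit '0' (value 0) x 2^7 = 0
  Digit '1' (value 1) x 2^6 = 64
  Digit '1' (value 1) x 2^5 = 32
  Digit '0' (value 0) x 2^4 = 0
  Digit '0' (value 0) x 2^3 = 0
  Digit '0' (value 0) x 2^2 = 0
  Digit '1' (value 1) x 2^1 = 2
  Digit '1' (value 1) x 2^0 = 1
Sum = 2915

2915


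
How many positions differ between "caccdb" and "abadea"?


Comparing "caccdb" and "abadea" position by position:
  Position 0: 'c' vs 'a' => DIFFER
  Position 1: 'a' vs 'b' => DIFFER
  Position 2: 'c' vs 'a' => DIFFER
  Position 3: 'c' vs 'd' => DIFFER
  Position 4: 'd' vs 'e' => DIFFER
  Position 5: 'b' vs 'a' => DIFFER
Positions that differ: 6

6


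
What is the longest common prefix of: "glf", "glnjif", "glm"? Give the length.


Words: glf, glnjif, glm
  Position 0: all 'g' => match
  Position 1: all 'l' => match
  Position 2: ('f', 'n', 'm') => mismatch, stop
LCP = "gl" (length 2)

2


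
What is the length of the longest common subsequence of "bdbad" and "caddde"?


LCS of "bdbad" and "caddde"
DP table:
           c    a    d    d    d    e
      0    0    0    0    0    0    0
  b   0    0    0    0    0    0    0
  d   0    0    0    1    1    1    1
  b   0    0    0    1    1    1    1
  a   0    0    1    1    1    1    1
  d   0    0    1    2    2    2    2
LCS length = dp[5][6] = 2

2


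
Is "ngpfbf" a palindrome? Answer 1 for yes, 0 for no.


Input: ngpfbf
Reversed: fbfpgn
  Compare pos 0 ('n') with pos 5 ('f'): MISMATCH
  Compare pos 1 ('g') with pos 4 ('b'): MISMATCH
  Compare pos 2 ('p') with pos 3 ('f'): MISMATCH
Result: not a palindrome

0


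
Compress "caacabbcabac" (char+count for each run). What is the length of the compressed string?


Input: caacabbcabac
Runs:
  'c' x 1 => "c1"
  'a' x 2 => "a2"
  'c' x 1 => "c1"
  'a' x 1 => "a1"
  'b' x 2 => "b2"
  'c' x 1 => "c1"
  'a' x 1 => "a1"
  'b' x 1 => "b1"
  'a' x 1 => "a1"
  'c' x 1 => "c1"
Compressed: "c1a2c1a1b2c1a1b1a1c1"
Compressed length: 20

20


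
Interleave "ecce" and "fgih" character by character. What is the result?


Interleaving "ecce" and "fgih":
  Position 0: 'e' from first, 'f' from second => "ef"
  Position 1: 'c' from first, 'g' from second => "cg"
  Position 2: 'c' from first, 'i' from second => "ci"
  Position 3: 'e' from first, 'h' from second => "eh"
Result: efcgcieh

efcgcieh


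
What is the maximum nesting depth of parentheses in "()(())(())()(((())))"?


Input: "()(())(())()(((())))"
Tracking depth:
  Position 0 '(': depth becomes 1
  Position 1 ')': depth becomes 0
  Position 2 '(': depth becomes 1
  Position 3 '(': depth becomes 2
  Position 4 ')': depth becomes 1
  Position 5 ')': depth becomes 0
  Position 6 '(': depth becomes 1
  Position 7 '(': depth becomes 2
  Position 8 ')': depth becomes 1
  Position 9 ')': depth becomes 0
  Position 10 '(': depth becomes 1
  Position 11 ')': depth becomes 0
  Position 12 '(': depth becomes 1
  Position 13 '(': depth becomes 2
  Position 14 '(': depth becomes 3
  Position 15 '(': depth becomes 4
  Position 16 ')': depth becomes 3
  Position 17 ')': depth becomes 2
  Position 18 ')': depth becomes 1
  Position 19 ')': depth becomes 0
Maximum depth reached: 4

4


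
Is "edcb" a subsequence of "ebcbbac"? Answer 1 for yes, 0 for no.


Check if "edcb" is a subsequence of "ebcbbac"
Greedy scan:
  Position 0 ('e'): matches sub[0] = 'e'
  Position 1 ('b'): no match needed
  Position 2 ('c'): no match needed
  Position 3 ('b'): no match needed
  Position 4 ('b'): no match needed
  Position 5 ('a'): no match needed
  Position 6 ('c'): no match needed
Only matched 1/4 characters => not a subsequence

0


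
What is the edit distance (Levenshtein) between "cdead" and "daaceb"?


Computing edit distance: "cdead" -> "daaceb"
DP table:
           d    a    a    c    e    b
      0    1    2    3    4    5    6
  c   1    1    2    3    3    4    5
  d   2    1    2    3    4    4    5
  e   3    2    2    3    4    4    5
  a   4    3    2    2    3    4    5
  d   5    4    3    3    3    4    5
Edit distance = dp[5][6] = 5

5


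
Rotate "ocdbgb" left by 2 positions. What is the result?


Input: "ocdbgb", rotate left by 2
First 2 characters: "oc"
Remaining characters: "dbgb"
Concatenate remaining + first: "dbgb" + "oc" = "dbgboc"

dbgboc


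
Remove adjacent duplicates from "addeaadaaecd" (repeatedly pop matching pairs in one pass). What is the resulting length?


Input: addeaadaaecd
Stack-based adjacent duplicate removal:
  Read 'a': push. Stack: a
  Read 'd': push. Stack: ad
  Read 'd': matches stack top 'd' => pop. Stack: a
  Read 'e': push. Stack: ae
  Read 'a': push. Stack: aea
  Read 'a': matches stack top 'a' => pop. Stack: ae
  Read 'd': push. Stack: aed
  Read 'a': push. Stack: aeda
  Read 'a': matches stack top 'a' => pop. Stack: aed
  Read 'e': push. Stack: aede
  Read 'c': push. Stack: aedec
  Read 'd': push. Stack: aedecd
Final stack: "aedecd" (length 6)

6


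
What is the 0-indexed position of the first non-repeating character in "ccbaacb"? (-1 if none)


Input: ccbaacb
Character frequencies:
  'a': 2
  'b': 2
  'c': 3
Scanning left to right for freq == 1:
  Position 0 ('c'): freq=3, skip
  Position 1 ('c'): freq=3, skip
  Position 2 ('b'): freq=2, skip
  Position 3 ('a'): freq=2, skip
  Position 4 ('a'): freq=2, skip
  Position 5 ('c'): freq=3, skip
  Position 6 ('b'): freq=2, skip
  No unique character found => answer = -1

-1


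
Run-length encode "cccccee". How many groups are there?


Input: cccccee
Scanning for consecutive runs:
  Group 1: 'c' x 5 (positions 0-4)
  Group 2: 'e' x 2 (positions 5-6)
Total groups: 2

2


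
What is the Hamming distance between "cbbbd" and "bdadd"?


Comparing "cbbbd" and "bdadd" position by position:
  Position 0: 'c' vs 'b' => differ
  Position 1: 'b' vs 'd' => differ
  Position 2: 'b' vs 'a' => differ
  Position 3: 'b' vs 'd' => differ
  Position 4: 'd' vs 'd' => same
Total differences (Hamming distance): 4

4


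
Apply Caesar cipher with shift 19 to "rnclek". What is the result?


Caesar cipher: shift "rnclek" by 19
  'r' (pos 17) + 19 = pos 10 = 'k'
  'n' (pos 13) + 19 = pos 6 = 'g'
  'c' (pos 2) + 19 = pos 21 = 'v'
  'l' (pos 11) + 19 = pos 4 = 'e'
  'e' (pos 4) + 19 = pos 23 = 'x'
  'k' (pos 10) + 19 = pos 3 = 'd'
Result: kgvexd

kgvexd


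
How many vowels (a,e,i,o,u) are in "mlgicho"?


Input: mlgicho
Checking each character:
  'm' at position 0: consonant
  'l' at position 1: consonant
  'g' at position 2: consonant
  'i' at position 3: vowel (running total: 1)
  'c' at position 4: consonant
  'h' at position 5: consonant
  'o' at position 6: vowel (running total: 2)
Total vowels: 2

2


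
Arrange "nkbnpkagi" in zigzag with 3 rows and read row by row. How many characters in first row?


Zigzag "nkbnpkagi" into 3 rows:
Placing characters:
  'n' => row 0
  'k' => row 1
  'b' => row 2
  'n' => row 1
  'p' => row 0
  'k' => row 1
  'a' => row 2
  'g' => row 1
  'i' => row 0
Rows:
  Row 0: "npi"
  Row 1: "knkg"
  Row 2: "ba"
First row length: 3

3


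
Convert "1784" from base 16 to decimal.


Input: "1784" in base 16
Positional expansion:
  Digit '1' (value 1) x 16^3 = 4096
  Digit '7' (value 7) x 16^2 = 1792
  Digit '8' (value 8) x 16^1 = 128
  Digit '4' (value 4) x 16^0 = 4
Sum = 6020

6020


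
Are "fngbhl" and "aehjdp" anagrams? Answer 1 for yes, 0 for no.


Strings: "fngbhl", "aehjdp"
Sorted first:  bfghln
Sorted second: adehjp
Differ at position 0: 'b' vs 'a' => not anagrams

0


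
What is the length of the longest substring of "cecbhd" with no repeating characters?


Input: "cecbhd"
Sliding window (track last position of each char):
  Position 0 ('c'): window [0,0] length 1 -- new best
  Position 1 ('e'): window [0,1] length 2 -- new best
  Position 2 ('c'): repeat (last at 0), move window start to 1
  Position 2 ('c'): window [1,2] length 2
  Position 3 ('b'): window [1,3] length 3 -- new best
  Position 4 ('h'): window [1,4] length 4 -- new best
  Position 5 ('d'): window [1,5] length 5 -- new best
Longest substring with no repeats: "ecbhd" with length 5

5


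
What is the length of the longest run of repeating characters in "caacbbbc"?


Input: "caacbbbc"
Scanning for longest run:
  Position 1 ('a'): new char, reset run to 1
  Position 2 ('a'): continues run of 'a', length=2
  Position 3 ('c'): new char, reset run to 1
  Position 4 ('b'): new char, reset run to 1
  Position 5 ('b'): continues run of 'b', length=2
  Position 6 ('b'): continues run of 'b', length=3
  Position 7 ('c'): new char, reset run to 1
Longest run: 'b' with length 3

3


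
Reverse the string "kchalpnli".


Input: kchalpnli
Reading characters right to left:
  Position 8: 'i'
  Position 7: 'l'
  Position 6: 'n'
  Position 5: 'p'
  Position 4: 'l'
  Position 3: 'a'
  Position 2: 'h'
  Position 1: 'c'
  Position 0: 'k'
Reversed: ilnplahck

ilnplahck


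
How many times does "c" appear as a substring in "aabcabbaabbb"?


Searching for "c" in "aabcabbaabbb"
Scanning each position:
  Position 0: "a" => no
  Position 1: "a" => no
  Position 2: "b" => no
  Position 3: "c" => MATCH
  Position 4: "a" => no
  Position 5: "b" => no
  Position 6: "b" => no
  Position 7: "a" => no
  Position 8: "a" => no
  Position 9: "b" => no
  Position 10: "b" => no
  Position 11: "b" => no
Total occurrences: 1

1


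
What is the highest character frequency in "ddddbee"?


Input: ddddbee
Character counts:
  'b': 1
  'd': 4
  'e': 2
Maximum frequency: 4

4


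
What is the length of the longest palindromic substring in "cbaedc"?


Input: "cbaedc"
Checking substrings for palindromes:
  No multi-char palindromic substrings found
Longest palindromic substring: "c" with length 1

1


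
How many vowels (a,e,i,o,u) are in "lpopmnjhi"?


Input: lpopmnjhi
Checking each character:
  'l' at position 0: consonant
  'p' at position 1: consonant
  'o' at position 2: vowel (running total: 1)
  'p' at position 3: consonant
  'm' at position 4: consonant
  'n' at position 5: consonant
  'j' at position 6: consonant
  'h' at position 7: consonant
  'i' at position 8: vowel (running total: 2)
Total vowels: 2

2


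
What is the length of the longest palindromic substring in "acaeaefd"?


Input: "acaeaefd"
Checking substrings for palindromes:
  [0:3] "aca" (len 3) => palindrome
  [2:5] "aea" (len 3) => palindrome
  [3:6] "eae" (len 3) => palindrome
Longest palindromic substring: "aca" with length 3

3


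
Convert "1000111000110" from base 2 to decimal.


Input: "1000111000110" in base 2
Positional expansion:
  Digit '1' (value 1) x 2^12 = 4096
  Digit '0' (value 0) x 2^11 = 0
  Digit '0' (value 0) x 2^10 = 0
  Digit '0' (value 0) x 2^9 = 0
  Digit '1' (value 1) x 2^8 = 256
  Digit '1' (value 1) x 2^7 = 128
  Digit '1' (value 1) x 2^6 = 64
  Digit '0' (value 0) x 2^5 = 0
  Digit '0' (value 0) x 2^4 = 0
  Digit '0' (value 0) x 2^3 = 0
  Digit '1' (value 1) x 2^2 = 4
  Digit '1' (value 1) x 2^1 = 2
  Digit '0' (value 0) x 2^0 = 0
Sum = 4550

4550


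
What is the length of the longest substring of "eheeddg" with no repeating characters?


Input: "eheeddg"
Sliding window (track last position of each char):
  Position 0 ('e'): window [0,0] length 1 -- new best
  Position 1 ('h'): window [0,1] length 2 -- new best
  Position 2 ('e'): repeat (last at 0), move window start to 1
  Position 2 ('e'): window [1,2] length 2
  Position 3 ('e'): repeat (last at 2), move window start to 3
  Position 3 ('e'): window [3,3] length 1
  Position 4 ('d'): window [3,4] length 2
  Position 5 ('d'): repeat (last at 4), move window start to 5
  Position 5 ('d'): window [5,5] length 1
  Position 6 ('g'): window [5,6] length 2
Longest substring with no repeats: "eh" with length 2

2


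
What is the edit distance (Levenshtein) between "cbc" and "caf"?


Computing edit distance: "cbc" -> "caf"
DP table:
           c    a    f
      0    1    2    3
  c   1    0    1    2
  b   2    1    1    2
  c   3    2    2    2
Edit distance = dp[3][3] = 2

2


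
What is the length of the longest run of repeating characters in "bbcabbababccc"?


Input: "bbcabbababccc"
Scanning for longest run:
  Position 1 ('b'): continues run of 'b', length=2
  Position 2 ('c'): new char, reset run to 1
  Position 3 ('a'): new char, reset run to 1
  Position 4 ('b'): new char, reset run to 1
  Position 5 ('b'): continues run of 'b', length=2
  Position 6 ('a'): new char, reset run to 1
  Position 7 ('b'): new char, reset run to 1
  Position 8 ('a'): new char, reset run to 1
  Position 9 ('b'): new char, reset run to 1
  Position 10 ('c'): new char, reset run to 1
  Position 11 ('c'): continues run of 'c', length=2
  Position 12 ('c'): continues run of 'c', length=3
Longest run: 'c' with length 3

3


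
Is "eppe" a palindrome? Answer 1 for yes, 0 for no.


Input: eppe
Reversed: eppe
  Compare pos 0 ('e') with pos 3 ('e'): match
  Compare pos 1 ('p') with pos 2 ('p'): match
Result: palindrome

1


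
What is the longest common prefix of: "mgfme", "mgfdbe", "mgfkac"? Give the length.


Words: mgfme, mgfdbe, mgfkac
  Position 0: all 'm' => match
  Position 1: all 'g' => match
  Position 2: all 'f' => match
  Position 3: ('m', 'd', 'k') => mismatch, stop
LCP = "mgf" (length 3)

3


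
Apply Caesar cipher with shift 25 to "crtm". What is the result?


Caesar cipher: shift "crtm" by 25
  'c' (pos 2) + 25 = pos 1 = 'b'
  'r' (pos 17) + 25 = pos 16 = 'q'
  't' (pos 19) + 25 = pos 18 = 's'
  'm' (pos 12) + 25 = pos 11 = 'l'
Result: bqsl

bqsl


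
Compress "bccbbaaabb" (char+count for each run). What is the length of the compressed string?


Input: bccbbaaabb
Runs:
  'b' x 1 => "b1"
  'c' x 2 => "c2"
  'b' x 2 => "b2"
  'a' x 3 => "a3"
  'b' x 2 => "b2"
Compressed: "b1c2b2a3b2"
Compressed length: 10

10


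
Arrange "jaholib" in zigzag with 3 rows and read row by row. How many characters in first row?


Zigzag "jaholib" into 3 rows:
Placing characters:
  'j' => row 0
  'a' => row 1
  'h' => row 2
  'o' => row 1
  'l' => row 0
  'i' => row 1
  'b' => row 2
Rows:
  Row 0: "jl"
  Row 1: "aoi"
  Row 2: "hb"
First row length: 2

2


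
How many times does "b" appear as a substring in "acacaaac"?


Searching for "b" in "acacaaac"
Scanning each position:
  Position 0: "a" => no
  Position 1: "c" => no
  Position 2: "a" => no
  Position 3: "c" => no
  Position 4: "a" => no
  Position 5: "a" => no
  Position 6: "a" => no
  Position 7: "c" => no
Total occurrences: 0

0


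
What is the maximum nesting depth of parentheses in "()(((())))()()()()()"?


Input: "()(((())))()()()()()"
Tracking depth:
  Position 0 '(': depth becomes 1
  Position 1 ')': depth becomes 0
  Position 2 '(': depth becomes 1
  Position 3 '(': depth becomes 2
  Position 4 '(': depth becomes 3
  Position 5 '(': depth becomes 4
  Position 6 ')': depth becomes 3
  Position 7 ')': depth becomes 2
  Position 8 ')': depth becomes 1
  Position 9 ')': depth becomes 0
  Position 10 '(': depth becomes 1
  Position 11 ')': depth becomes 0
  Position 12 '(': depth becomes 1
  Position 13 ')': depth becomes 0
  Position 14 '(': depth becomes 1
  Position 15 ')': depth becomes 0
  Position 16 '(': depth becomes 1
  Position 17 ')': depth becomes 0
  Position 18 '(': depth becomes 1
  Position 19 ')': depth becomes 0
Maximum depth reached: 4

4


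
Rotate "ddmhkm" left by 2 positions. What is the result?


Input: "ddmhkm", rotate left by 2
First 2 characters: "dd"
Remaining characters: "mhkm"
Concatenate remaining + first: "mhkm" + "dd" = "mhkmdd"

mhkmdd


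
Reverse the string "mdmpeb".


Input: mdmpeb
Reading characters right to left:
  Position 5: 'b'
  Position 4: 'e'
  Position 3: 'p'
  Position 2: 'm'
  Position 1: 'd'
  Position 0: 'm'
Reversed: bepmdm

bepmdm


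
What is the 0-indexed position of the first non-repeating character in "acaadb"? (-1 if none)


Input: acaadb
Character frequencies:
  'a': 3
  'b': 1
  'c': 1
  'd': 1
Scanning left to right for freq == 1:
  Position 0 ('a'): freq=3, skip
  Position 1 ('c'): unique! => answer = 1

1


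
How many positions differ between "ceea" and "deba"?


Comparing "ceea" and "deba" position by position:
  Position 0: 'c' vs 'd' => DIFFER
  Position 1: 'e' vs 'e' => same
  Position 2: 'e' vs 'b' => DIFFER
  Position 3: 'a' vs 'a' => same
Positions that differ: 2

2


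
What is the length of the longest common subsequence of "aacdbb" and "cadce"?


LCS of "aacdbb" and "cadce"
DP table:
           c    a    d    c    e
      0    0    0    0    0    0
  a   0    0    1    1    1    1
  a   0    0    1    1    1    1
  c   0    1    1    1    2    2
  d   0    1    1    2    2    2
  b   0    1    1    2    2    2
  b   0    1    1    2    2    2
LCS length = dp[6][5] = 2

2


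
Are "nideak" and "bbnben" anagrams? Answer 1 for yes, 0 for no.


Strings: "nideak", "bbnben"
Sorted first:  adeikn
Sorted second: bbbenn
Differ at position 0: 'a' vs 'b' => not anagrams

0


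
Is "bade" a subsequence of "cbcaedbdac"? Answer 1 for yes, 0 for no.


Check if "bade" is a subsequence of "cbcaedbdac"
Greedy scan:
  Position 0 ('c'): no match needed
  Position 1 ('b'): matches sub[0] = 'b'
  Position 2 ('c'): no match needed
  Position 3 ('a'): matches sub[1] = 'a'
  Position 4 ('e'): no match needed
  Position 5 ('d'): matches sub[2] = 'd'
  Position 6 ('b'): no match needed
  Position 7 ('d'): no match needed
  Position 8 ('a'): no match needed
  Position 9 ('c'): no match needed
Only matched 3/4 characters => not a subsequence

0


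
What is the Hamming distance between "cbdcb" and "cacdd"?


Comparing "cbdcb" and "cacdd" position by position:
  Position 0: 'c' vs 'c' => same
  Position 1: 'b' vs 'a' => differ
  Position 2: 'd' vs 'c' => differ
  Position 3: 'c' vs 'd' => differ
  Position 4: 'b' vs 'd' => differ
Total differences (Hamming distance): 4

4


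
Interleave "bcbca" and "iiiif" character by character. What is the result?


Interleaving "bcbca" and "iiiif":
  Position 0: 'b' from first, 'i' from second => "bi"
  Position 1: 'c' from first, 'i' from second => "ci"
  Position 2: 'b' from first, 'i' from second => "bi"
  Position 3: 'c' from first, 'i' from second => "ci"
  Position 4: 'a' from first, 'f' from second => "af"
Result: bicibiciaf

bicibiciaf


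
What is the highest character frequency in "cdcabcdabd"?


Input: cdcabcdabd
Character counts:
  'a': 2
  'b': 2
  'c': 3
  'd': 3
Maximum frequency: 3

3


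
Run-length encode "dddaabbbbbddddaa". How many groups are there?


Input: dddaabbbbbddddaa
Scanning for consecutive runs:
  Group 1: 'd' x 3 (positions 0-2)
  Group 2: 'a' x 2 (positions 3-4)
  Group 3: 'b' x 5 (positions 5-9)
  Group 4: 'd' x 4 (positions 10-13)
  Group 5: 'a' x 2 (positions 14-15)
Total groups: 5

5


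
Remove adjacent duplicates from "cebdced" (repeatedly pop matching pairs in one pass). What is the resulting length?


Input: cebdced
Stack-based adjacent duplicate removal:
  Read 'c': push. Stack: c
  Read 'e': push. Stack: ce
  Read 'b': push. Stack: ceb
  Read 'd': push. Stack: cebd
  Read 'c': push. Stack: cebdc
  Read 'e': push. Stack: cebdce
  Read 'd': push. Stack: cebdced
Final stack: "cebdced" (length 7)

7


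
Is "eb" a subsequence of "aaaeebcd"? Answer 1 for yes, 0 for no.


Check if "eb" is a subsequence of "aaaeebcd"
Greedy scan:
  Position 0 ('a'): no match needed
  Position 1 ('a'): no match needed
  Position 2 ('a'): no match needed
  Position 3 ('e'): matches sub[0] = 'e'
  Position 4 ('e'): no match needed
  Position 5 ('b'): matches sub[1] = 'b'
  Position 6 ('c'): no match needed
  Position 7 ('d'): no match needed
All 2 characters matched => is a subsequence

1


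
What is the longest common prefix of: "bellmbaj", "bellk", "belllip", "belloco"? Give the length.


Words: bellmbaj, bellk, belllip, belloco
  Position 0: all 'b' => match
  Position 1: all 'e' => match
  Position 2: all 'l' => match
  Position 3: all 'l' => match
  Position 4: ('m', 'k', 'l', 'o') => mismatch, stop
LCP = "bell" (length 4)

4


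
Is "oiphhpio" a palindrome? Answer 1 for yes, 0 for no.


Input: oiphhpio
Reversed: oiphhpio
  Compare pos 0 ('o') with pos 7 ('o'): match
  Compare pos 1 ('i') with pos 6 ('i'): match
  Compare pos 2 ('p') with pos 5 ('p'): match
  Compare pos 3 ('h') with pos 4 ('h'): match
Result: palindrome

1


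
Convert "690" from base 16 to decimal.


Input: "690" in base 16
Positional expansion:
  Digit '6' (value 6) x 16^2 = 1536
  Digit '9' (value 9) x 16^1 = 144
  Digit '0' (value 0) x 16^0 = 0
Sum = 1680

1680


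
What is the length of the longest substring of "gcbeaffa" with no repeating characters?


Input: "gcbeaffa"
Sliding window (track last position of each char):
  Position 0 ('g'): window [0,0] length 1 -- new best
  Position 1 ('c'): window [0,1] length 2 -- new best
  Position 2 ('b'): window [0,2] length 3 -- new best
  Position 3 ('e'): window [0,3] length 4 -- new best
  Position 4 ('a'): window [0,4] length 5 -- new best
  Position 5 ('f'): window [0,5] length 6 -- new best
  Position 6 ('f'): repeat (last at 5), move window start to 6
  Position 6 ('f'): window [6,6] length 1
  Position 7 ('a'): window [6,7] length 2
Longest substring with no repeats: "gcbeaf" with length 6

6


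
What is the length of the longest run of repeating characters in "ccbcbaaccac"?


Input: "ccbcbaaccac"
Scanning for longest run:
  Position 1 ('c'): continues run of 'c', length=2
  Position 2 ('b'): new char, reset run to 1
  Position 3 ('c'): new char, reset run to 1
  Position 4 ('b'): new char, reset run to 1
  Position 5 ('a'): new char, reset run to 1
  Position 6 ('a'): continues run of 'a', length=2
  Position 7 ('c'): new char, reset run to 1
  Position 8 ('c'): continues run of 'c', length=2
  Position 9 ('a'): new char, reset run to 1
  Position 10 ('c'): new char, reset run to 1
Longest run: 'c' with length 2

2


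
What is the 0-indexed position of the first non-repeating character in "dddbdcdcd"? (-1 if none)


Input: dddbdcdcd
Character frequencies:
  'b': 1
  'c': 2
  'd': 6
Scanning left to right for freq == 1:
  Position 0 ('d'): freq=6, skip
  Position 1 ('d'): freq=6, skip
  Position 2 ('d'): freq=6, skip
  Position 3 ('b'): unique! => answer = 3

3


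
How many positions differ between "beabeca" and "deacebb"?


Comparing "beabeca" and "deacebb" position by position:
  Position 0: 'b' vs 'd' => DIFFER
  Position 1: 'e' vs 'e' => same
  Position 2: 'a' vs 'a' => same
  Position 3: 'b' vs 'c' => DIFFER
  Position 4: 'e' vs 'e' => same
  Position 5: 'c' vs 'b' => DIFFER
  Position 6: 'a' vs 'b' => DIFFER
Positions that differ: 4

4


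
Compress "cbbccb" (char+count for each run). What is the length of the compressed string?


Input: cbbccb
Runs:
  'c' x 1 => "c1"
  'b' x 2 => "b2"
  'c' x 2 => "c2"
  'b' x 1 => "b1"
Compressed: "c1b2c2b1"
Compressed length: 8

8


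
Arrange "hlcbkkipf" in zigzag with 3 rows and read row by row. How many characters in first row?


Zigzag "hlcbkkipf" into 3 rows:
Placing characters:
  'h' => row 0
  'l' => row 1
  'c' => row 2
  'b' => row 1
  'k' => row 0
  'k' => row 1
  'i' => row 2
  'p' => row 1
  'f' => row 0
Rows:
  Row 0: "hkf"
  Row 1: "lbkp"
  Row 2: "ci"
First row length: 3

3


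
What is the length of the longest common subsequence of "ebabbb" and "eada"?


LCS of "ebabbb" and "eada"
DP table:
           e    a    d    a
      0    0    0    0    0
  e   0    1    1    1    1
  b   0    1    1    1    1
  a   0    1    2    2    2
  b   0    1    2    2    2
  b   0    1    2    2    2
  b   0    1    2    2    2
LCS length = dp[6][4] = 2

2


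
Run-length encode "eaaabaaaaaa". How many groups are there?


Input: eaaabaaaaaa
Scanning for consecutive runs:
  Group 1: 'e' x 1 (positions 0-0)
  Group 2: 'a' x 3 (positions 1-3)
  Group 3: 'b' x 1 (positions 4-4)
  Group 4: 'a' x 6 (positions 5-10)
Total groups: 4

4


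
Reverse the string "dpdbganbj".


Input: dpdbganbj
Reading characters right to left:
  Position 8: 'j'
  Position 7: 'b'
  Position 6: 'n'
  Position 5: 'a'
  Position 4: 'g'
  Position 3: 'b'
  Position 2: 'd'
  Position 1: 'p'
  Position 0: 'd'
Reversed: jbnagbdpd

jbnagbdpd


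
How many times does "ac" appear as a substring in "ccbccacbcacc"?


Searching for "ac" in "ccbccacbcacc"
Scanning each position:
  Position 0: "cc" => no
  Position 1: "cb" => no
  Position 2: "bc" => no
  Position 3: "cc" => no
  Position 4: "ca" => no
  Position 5: "ac" => MATCH
  Position 6: "cb" => no
  Position 7: "bc" => no
  Position 8: "ca" => no
  Position 9: "ac" => MATCH
  Position 10: "cc" => no
Total occurrences: 2

2


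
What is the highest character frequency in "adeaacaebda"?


Input: adeaacaebda
Character counts:
  'a': 5
  'b': 1
  'c': 1
  'd': 2
  'e': 2
Maximum frequency: 5

5


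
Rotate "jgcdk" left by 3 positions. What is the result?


Input: "jgcdk", rotate left by 3
First 3 characters: "jgc"
Remaining characters: "dk"
Concatenate remaining + first: "dk" + "jgc" = "dkjgc"

dkjgc


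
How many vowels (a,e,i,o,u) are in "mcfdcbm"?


Input: mcfdcbm
Checking each character:
  'm' at position 0: consonant
  'c' at position 1: consonant
  'f' at position 2: consonant
  'd' at position 3: consonant
  'c' at position 4: consonant
  'b' at position 5: consonant
  'm' at position 6: consonant
Total vowels: 0

0


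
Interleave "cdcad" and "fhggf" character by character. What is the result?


Interleaving "cdcad" and "fhggf":
  Position 0: 'c' from first, 'f' from second => "cf"
  Position 1: 'd' from first, 'h' from second => "dh"
  Position 2: 'c' from first, 'g' from second => "cg"
  Position 3: 'a' from first, 'g' from second => "ag"
  Position 4: 'd' from first, 'f' from second => "df"
Result: cfdhcgagdf

cfdhcgagdf


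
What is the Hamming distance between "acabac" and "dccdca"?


Comparing "acabac" and "dccdca" position by position:
  Position 0: 'a' vs 'd' => differ
  Position 1: 'c' vs 'c' => same
  Position 2: 'a' vs 'c' => differ
  Position 3: 'b' vs 'd' => differ
  Position 4: 'a' vs 'c' => differ
  Position 5: 'c' vs 'a' => differ
Total differences (Hamming distance): 5

5


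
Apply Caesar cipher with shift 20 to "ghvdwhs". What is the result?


Caesar cipher: shift "ghvdwhs" by 20
  'g' (pos 6) + 20 = pos 0 = 'a'
  'h' (pos 7) + 20 = pos 1 = 'b'
  'v' (pos 21) + 20 = pos 15 = 'p'
  'd' (pos 3) + 20 = pos 23 = 'x'
  'w' (pos 22) + 20 = pos 16 = 'q'
  'h' (pos 7) + 20 = pos 1 = 'b'
  's' (pos 18) + 20 = pos 12 = 'm'
Result: abpxqbm

abpxqbm


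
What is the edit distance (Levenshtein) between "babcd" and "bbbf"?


Computing edit distance: "babcd" -> "bbbf"
DP table:
           b    b    b    f
      0    1    2    3    4
  b   1    0    1    2    3
  a   2    1    1    2    3
  b   3    2    1    1    2
  c   4    3    2    2    2
  d   5    4    3    3    3
Edit distance = dp[5][4] = 3

3


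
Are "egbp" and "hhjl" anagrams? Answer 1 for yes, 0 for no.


Strings: "egbp", "hhjl"
Sorted first:  begp
Sorted second: hhjl
Differ at position 0: 'b' vs 'h' => not anagrams

0


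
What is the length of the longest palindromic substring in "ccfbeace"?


Input: "ccfbeace"
Checking substrings for palindromes:
  [0:2] "cc" (len 2) => palindrome
Longest palindromic substring: "cc" with length 2

2


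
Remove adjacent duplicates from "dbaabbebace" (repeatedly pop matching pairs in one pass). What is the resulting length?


Input: dbaabbebace
Stack-based adjacent duplicate removal:
  Read 'd': push. Stack: d
  Read 'b': push. Stack: db
  Read 'a': push. Stack: dba
  Read 'a': matches stack top 'a' => pop. Stack: db
  Read 'b': matches stack top 'b' => pop. Stack: d
  Read 'b': push. Stack: db
  Read 'e': push. Stack: dbe
  Read 'b': push. Stack: dbeb
  Read 'a': push. Stack: dbeba
  Read 'c': push. Stack: dbebac
  Read 'e': push. Stack: dbebace
Final stack: "dbebace" (length 7)

7


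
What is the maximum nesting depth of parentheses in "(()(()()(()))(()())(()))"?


Input: "(()(()()(()))(()())(()))"
Tracking depth:
  Position 0 '(': depth becomes 1
  Position 1 '(': depth becomes 2
  Position 2 ')': depth becomes 1
  Position 3 '(': depth becomes 2
  Position 4 '(': depth becomes 3
  Position 5 ')': depth becomes 2
  Position 6 '(': depth becomes 3
  Position 7 ')': depth becomes 2
  Position 8 '(': depth becomes 3
  Position 9 '(': depth becomes 4
  Position 10 ')': depth becomes 3
  Position 11 ')': depth becomes 2
  Position 12 ')': depth becomes 1
  Position 13 '(': depth becomes 2
  Position 14 '(': depth becomes 3
  Position 15 ')': depth becomes 2
  Position 16 '(': depth becomes 3
  Position 17 ')': depth becomes 2
  Position 18 ')': depth becomes 1
  Position 19 '(': depth becomes 2
  Position 20 '(': depth becomes 3
  Position 21 ')': depth becomes 2
  Position 22 ')': depth becomes 1
  Position 23 ')': depth becomes 0
Maximum depth reached: 4

4


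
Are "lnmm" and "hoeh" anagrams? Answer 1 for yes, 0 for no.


Strings: "lnmm", "hoeh"
Sorted first:  lmmn
Sorted second: ehho
Differ at position 0: 'l' vs 'e' => not anagrams

0


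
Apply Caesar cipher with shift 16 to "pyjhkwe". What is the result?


Caesar cipher: shift "pyjhkwe" by 16
  'p' (pos 15) + 16 = pos 5 = 'f'
  'y' (pos 24) + 16 = pos 14 = 'o'
  'j' (pos 9) + 16 = pos 25 = 'z'
  'h' (pos 7) + 16 = pos 23 = 'x'
  'k' (pos 10) + 16 = pos 0 = 'a'
  'w' (pos 22) + 16 = pos 12 = 'm'
  'e' (pos 4) + 16 = pos 20 = 'u'
Result: fozxamu

fozxamu


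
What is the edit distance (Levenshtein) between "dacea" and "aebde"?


Computing edit distance: "dacea" -> "aebde"
DP table:
           a    e    b    d    e
      0    1    2    3    4    5
  d   1    1    2    3    3    4
  a   2    1    2    3    4    4
  c   3    2    2    3    4    5
  e   4    3    2    3    4    4
  a   5    4    3    3    4    5
Edit distance = dp[5][5] = 5

5


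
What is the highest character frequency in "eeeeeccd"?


Input: eeeeeccd
Character counts:
  'c': 2
  'd': 1
  'e': 5
Maximum frequency: 5

5


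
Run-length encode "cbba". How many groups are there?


Input: cbba
Scanning for consecutive runs:
  Group 1: 'c' x 1 (positions 0-0)
  Group 2: 'b' x 2 (positions 1-2)
  Group 3: 'a' x 1 (positions 3-3)
Total groups: 3

3


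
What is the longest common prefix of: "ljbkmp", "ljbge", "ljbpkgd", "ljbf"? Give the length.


Words: ljbkmp, ljbge, ljbpkgd, ljbf
  Position 0: all 'l' => match
  Position 1: all 'j' => match
  Position 2: all 'b' => match
  Position 3: ('k', 'g', 'p', 'f') => mismatch, stop
LCP = "ljb" (length 3)

3


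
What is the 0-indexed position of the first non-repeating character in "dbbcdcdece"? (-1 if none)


Input: dbbcdcdece
Character frequencies:
  'b': 2
  'c': 3
  'd': 3
  'e': 2
Scanning left to right for freq == 1:
  Position 0 ('d'): freq=3, skip
  Position 1 ('b'): freq=2, skip
  Position 2 ('b'): freq=2, skip
  Position 3 ('c'): freq=3, skip
  Position 4 ('d'): freq=3, skip
  Position 5 ('c'): freq=3, skip
  Position 6 ('d'): freq=3, skip
  Position 7 ('e'): freq=2, skip
  Position 8 ('c'): freq=3, skip
  Position 9 ('e'): freq=2, skip
  No unique character found => answer = -1

-1


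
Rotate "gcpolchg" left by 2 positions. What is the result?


Input: "gcpolchg", rotate left by 2
First 2 characters: "gc"
Remaining characters: "polchg"
Concatenate remaining + first: "polchg" + "gc" = "polchggc"

polchggc


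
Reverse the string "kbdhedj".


Input: kbdhedj
Reading characters right to left:
  Position 6: 'j'
  Position 5: 'd'
  Position 4: 'e'
  Position 3: 'h'
  Position 2: 'd'
  Position 1: 'b'
  Position 0: 'k'
Reversed: jdehdbk

jdehdbk


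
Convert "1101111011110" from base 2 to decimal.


Input: "1101111011110" in base 2
Positional expansion:
  Digit '1' (value 1) x 2^12 = 4096
  Digit '1' (value 1) x 2^11 = 2048
  Digit '0' (value 0) x 2^10 = 0
  Digit '1' (value 1) x 2^9 = 512
  Digit '1' (value 1) x 2^8 = 256
  Digit '1' (value 1) x 2^7 = 128
  Digit '1' (value 1) x 2^6 = 64
  Digit '0' (value 0) x 2^5 = 0
  Digit '1' (value 1) x 2^4 = 16
  Digit '1' (value 1) x 2^3 = 8
  Digit '1' (value 1) x 2^2 = 4
  Digit '1' (value 1) x 2^1 = 2
  Digit '0' (value 0) x 2^0 = 0
Sum = 7134

7134


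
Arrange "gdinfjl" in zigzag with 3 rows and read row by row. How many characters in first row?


Zigzag "gdinfjl" into 3 rows:
Placing characters:
  'g' => row 0
  'd' => row 1
  'i' => row 2
  'n' => row 1
  'f' => row 0
  'j' => row 1
  'l' => row 2
Rows:
  Row 0: "gf"
  Row 1: "dnj"
  Row 2: "il"
First row length: 2

2
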